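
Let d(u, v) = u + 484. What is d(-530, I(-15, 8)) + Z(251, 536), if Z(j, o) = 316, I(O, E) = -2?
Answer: 270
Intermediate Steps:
d(u, v) = 484 + u
d(-530, I(-15, 8)) + Z(251, 536) = (484 - 530) + 316 = -46 + 316 = 270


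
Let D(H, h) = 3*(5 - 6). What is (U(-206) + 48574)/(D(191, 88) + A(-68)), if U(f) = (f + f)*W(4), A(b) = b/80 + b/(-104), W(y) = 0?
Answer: -12629240/831 ≈ -15198.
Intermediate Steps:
D(H, h) = -3 (D(H, h) = 3*(-1) = -3)
A(b) = 3*b/1040 (A(b) = b*(1/80) + b*(-1/104) = b/80 - b/104 = 3*b/1040)
U(f) = 0 (U(f) = (f + f)*0 = (2*f)*0 = 0)
(U(-206) + 48574)/(D(191, 88) + A(-68)) = (0 + 48574)/(-3 + (3/1040)*(-68)) = 48574/(-3 - 51/260) = 48574/(-831/260) = 48574*(-260/831) = -12629240/831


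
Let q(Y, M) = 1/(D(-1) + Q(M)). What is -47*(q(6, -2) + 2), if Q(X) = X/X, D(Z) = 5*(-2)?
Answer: -799/9 ≈ -88.778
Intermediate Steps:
D(Z) = -10
Q(X) = 1
q(Y, M) = -⅑ (q(Y, M) = 1/(-10 + 1) = 1/(-9) = -⅑)
-47*(q(6, -2) + 2) = -47*(-⅑ + 2) = -47*17/9 = -799/9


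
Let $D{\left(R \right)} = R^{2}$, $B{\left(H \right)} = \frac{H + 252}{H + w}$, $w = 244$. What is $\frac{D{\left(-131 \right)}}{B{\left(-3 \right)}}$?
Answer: $\frac{4135801}{249} \approx 16610.0$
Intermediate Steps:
$B{\left(H \right)} = \frac{252 + H}{244 + H}$ ($B{\left(H \right)} = \frac{H + 252}{H + 244} = \frac{252 + H}{244 + H}$)
$\frac{D{\left(-131 \right)}}{B{\left(-3 \right)}} = \frac{\left(-131\right)^{2}}{\frac{1}{244 - 3} \left(252 - 3\right)} = \frac{17161}{\frac{1}{241} \cdot 249} = \frac{17161}{\frac{249}{241}} = 17161 \cdot \frac{241}{249} = \frac{4135801}{249}$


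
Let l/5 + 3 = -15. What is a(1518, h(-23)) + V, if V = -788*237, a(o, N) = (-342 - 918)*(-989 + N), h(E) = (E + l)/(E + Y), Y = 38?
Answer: 1068876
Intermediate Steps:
l = -90 (l = -15 + 5*(-15) = -15 - 75 = -90)
h(E) = (-90 + E)/(38 + E) (h(E) = (E - 90)/(E + 38) = (-90 + E)/(38 + E))
a(o, N) = 1246140 - 1260*N (a(o, N) = -1260*(-989 + N) = 1246140 - 1260*N)
V = -186756
a(1518, h(-23)) + V = (1246140 - 1260*(-90 - 23)/(38 - 23)) - 186756 = (1246140 - 1260*(-113)/15) - 186756 = (1246140 - 84*(-113)) - 186756 = (1246140 - 1260*(-113/15)) - 186756 = (1246140 + 9492) - 186756 = 1255632 - 186756 = 1068876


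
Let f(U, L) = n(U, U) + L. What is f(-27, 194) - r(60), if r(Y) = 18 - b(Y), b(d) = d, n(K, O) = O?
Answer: 209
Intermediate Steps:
f(U, L) = L + U (f(U, L) = U + L = L + U)
r(Y) = 18 - Y
f(-27, 194) - r(60) = (194 - 27) - (18 - 1*60) = 167 - (18 - 60) = 167 - 1*(-42) = 167 + 42 = 209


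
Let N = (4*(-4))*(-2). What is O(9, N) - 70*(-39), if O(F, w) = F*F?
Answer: 2811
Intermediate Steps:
N = 32 (N = -16*(-2) = 32)
O(F, w) = F²
O(9, N) - 70*(-39) = 9² - 70*(-39) = 81 + 2730 = 2811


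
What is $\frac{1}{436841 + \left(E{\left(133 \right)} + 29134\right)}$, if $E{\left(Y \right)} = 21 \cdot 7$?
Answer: $\frac{1}{466122} \approx 2.1454 \cdot 10^{-6}$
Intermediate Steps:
$E{\left(Y \right)} = 147$
$\frac{1}{436841 + \left(E{\left(133 \right)} + 29134\right)} = \frac{1}{436841 + \left(147 + 29134\right)} = \frac{1}{436841 + 29281} = \frac{1}{466122}$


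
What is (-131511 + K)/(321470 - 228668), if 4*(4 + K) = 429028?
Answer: -4043/15467 ≈ -0.26140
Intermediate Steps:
K = 107253 (K = -4 + (1/4)*429028 = -4 + 107257 = 107253)
(-131511 + K)/(321470 - 228668) = (-131511 + 107253)/(321470 - 228668) = -24258/92802 = -24258*1/92802 = -4043/15467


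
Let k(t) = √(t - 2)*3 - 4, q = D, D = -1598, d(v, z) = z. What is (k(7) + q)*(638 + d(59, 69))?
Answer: -1132614 + 2121*√5 ≈ -1.1279e+6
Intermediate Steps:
q = -1598
k(t) = -4 + 3*√(-2 + t) (k(t) = √(-2 + t)*3 - 4 = 3*√(-2 + t) - 4 = -4 + 3*√(-2 + t))
(k(7) + q)*(638 + d(59, 69)) = ((-4 + 3*√(-2 + 7)) - 1598)*(638 + 69) = ((-4 + 3*√5) - 1598)*707 = (-1602 + 3*√5)*707 = -1132614 + 2121*√5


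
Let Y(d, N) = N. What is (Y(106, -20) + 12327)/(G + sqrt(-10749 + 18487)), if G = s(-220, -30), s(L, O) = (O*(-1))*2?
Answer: -369210/2069 + 12307*sqrt(7738)/4138 ≈ 83.175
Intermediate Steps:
s(L, O) = -2*O (s(L, O) = -O*2 = -2*O)
G = 60 (G = -2*(-30) = 60)
(Y(106, -20) + 12327)/(G + sqrt(-10749 + 18487)) = (-20 + 12327)/(60 + sqrt(-10749 + 18487)) = 12307/(60 + sqrt(7738))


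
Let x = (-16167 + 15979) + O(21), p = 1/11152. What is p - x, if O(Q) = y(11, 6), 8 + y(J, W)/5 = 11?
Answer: 1929297/11152 ≈ 173.00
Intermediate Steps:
y(J, W) = 15 (y(J, W) = -40 + 5*11 = -40 + 55 = 15)
O(Q) = 15
p = 1/11152 ≈ 8.9670e-5
x = -173 (x = (-16167 + 15979) + 15 = -188 + 15 = -173)
p - x = 1/11152 - 1*(-173) = 1/11152 + 173 = 1929297/11152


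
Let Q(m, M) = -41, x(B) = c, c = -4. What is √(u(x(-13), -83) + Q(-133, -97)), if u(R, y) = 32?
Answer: 3*I ≈ 3.0*I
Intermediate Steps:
x(B) = -4
√(u(x(-13), -83) + Q(-133, -97)) = √(32 - 41) = √(-9) = 3*I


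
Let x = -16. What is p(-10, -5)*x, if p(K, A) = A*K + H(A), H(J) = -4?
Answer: -736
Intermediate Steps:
p(K, A) = -4 + A*K (p(K, A) = A*K - 4 = -4 + A*K)
p(-10, -5)*x = (-4 - 5*(-10))*(-16) = (-4 + 50)*(-16) = 46*(-16) = -736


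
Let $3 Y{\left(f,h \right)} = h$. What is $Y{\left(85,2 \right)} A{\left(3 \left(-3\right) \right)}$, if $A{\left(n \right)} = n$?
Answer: $-6$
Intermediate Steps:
$Y{\left(f,h \right)} = \frac{h}{3}$
$Y{\left(85,2 \right)} A{\left(3 \left(-3\right) \right)} = \frac{1}{3} \cdot 2 \cdot 3 \left(-3\right) = \frac{2}{3} \left(-9\right) = -6$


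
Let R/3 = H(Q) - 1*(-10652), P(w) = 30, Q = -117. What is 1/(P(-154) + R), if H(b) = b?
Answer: 1/31635 ≈ 3.1611e-5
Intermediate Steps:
R = 31605 (R = 3*(-117 - 1*(-10652)) = 3*(-117 + 10652) = 3*10535 = 31605)
1/(P(-154) + R) = 1/(30 + 31605) = 1/31635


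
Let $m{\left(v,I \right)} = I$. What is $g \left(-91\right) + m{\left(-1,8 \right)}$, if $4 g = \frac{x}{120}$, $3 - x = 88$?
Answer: $\frac{2315}{96} \approx 24.115$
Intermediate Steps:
$x = -85$ ($x = 3 - 88 = -85$)
$g = - \frac{17}{96}$ ($g = \frac{\left(-85\right) \frac{1}{120}}{4} = \frac{1}{4} \left(- \frac{17}{24}\right) = - \frac{17}{96} \approx -0.17708$)
$g \left(-91\right) + m{\left(-1,8 \right)} = \left(- \frac{17}{96}\right) \left(-91\right) + 8 = \frac{1547}{96} + 8 = \frac{2315}{96}$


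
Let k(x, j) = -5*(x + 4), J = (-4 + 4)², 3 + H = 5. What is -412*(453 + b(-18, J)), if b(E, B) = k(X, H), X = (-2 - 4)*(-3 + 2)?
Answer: -166036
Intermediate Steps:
H = 2 (H = -3 + 5 = 2)
J = 0 (J = 0² = 0)
X = 6 (X = -6*(-1) = 6)
k(x, j) = -20 - 5*x (k(x, j) = -5*(4 + x) = -20 - 5*x)
b(E, B) = -50 (b(E, B) = -20 - 5*6 = -20 - 30 = -50)
-412*(453 + b(-18, J)) = -412*(453 - 50) = -412*403 = -166036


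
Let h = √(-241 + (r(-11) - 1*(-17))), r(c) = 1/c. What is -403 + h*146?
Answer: -403 + 146*I*√27115/11 ≈ -403.0 + 2185.6*I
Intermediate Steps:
r(c) = 1/c
h = I*√27115/11 (h = √(-241 + (1/(-11) - 1*(-17))) = √(-241 + (-1/11 + 17)) = √(-241 + 186/11) = √(-2465/11) = I*√27115/11 ≈ 14.97*I)
-403 + h*146 = -403 + (I*√27115/11)*146 = -403 + 146*I*√27115/11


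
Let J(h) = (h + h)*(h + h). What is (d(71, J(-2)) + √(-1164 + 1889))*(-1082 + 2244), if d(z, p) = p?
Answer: 18592 + 5810*√29 ≈ 49880.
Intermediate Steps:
J(h) = 4*h² (J(h) = (2*h)*(2*h) = 4*h²)
(d(71, J(-2)) + √(-1164 + 1889))*(-1082 + 2244) = (4*(-2)² + √(-1164 + 1889))*(-1082 + 2244) = (4*4 + √725)*1162 = (16 + 5*√29)*1162 = 18592 + 5810*√29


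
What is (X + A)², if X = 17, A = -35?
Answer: 324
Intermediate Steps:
(X + A)² = (17 - 35)² = (-18)² = 324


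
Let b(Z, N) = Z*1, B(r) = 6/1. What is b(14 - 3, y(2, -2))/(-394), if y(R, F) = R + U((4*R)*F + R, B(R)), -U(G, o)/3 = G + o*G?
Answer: -11/394 ≈ -0.027919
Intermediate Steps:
B(r) = 6 (B(r) = 6*1 = 6)
U(G, o) = -3*G - 3*G*o (U(G, o) = -3*(G + o*G) = -3*(G + G*o) = -3*G - 3*G*o)
y(R, F) = -20*R - 84*F*R (y(R, F) = R - 3*((4*R)*F + R)*(1 + 6) = R - 3*(4*F*R + R)*7 = R - 3*(R + 4*F*R)*7 = R + (-21*R - 84*F*R) = -20*R - 84*F*R)
b(Z, N) = Z
b(14 - 3, y(2, -2))/(-394) = (14 - 3)/(-394) = 11*(-1/394) = -11/394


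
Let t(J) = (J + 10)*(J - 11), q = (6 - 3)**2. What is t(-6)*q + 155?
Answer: -457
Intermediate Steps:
q = 9 (q = 3**2 = 9)
t(J) = (-11 + J)*(10 + J) (t(J) = (10 + J)*(-11 + J) = (-11 + J)*(10 + J))
t(-6)*q + 155 = (-110 + (-6)**2 - 1*(-6))*9 + 155 = (-110 + 36 + 6)*9 + 155 = -68*9 + 155 = -612 + 155 = -457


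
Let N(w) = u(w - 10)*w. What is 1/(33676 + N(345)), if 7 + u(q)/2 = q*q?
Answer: 1/77464096 ≈ 1.2909e-8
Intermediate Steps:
u(q) = -14 + 2*q² (u(q) = -14 + 2*(q*q) = -14 + 2*q²)
N(w) = w*(-14 + 2*(-10 + w)²) (N(w) = (-14 + 2*(w - 10)²)*w = (-14 + 2*(-10 + w)²)*w = w*(-14 + 2*(-10 + w)²))
1/(33676 + N(345)) = 1/(33676 + 2*345*(-7 + (-10 + 345)²)) = 1/(33676 + 2*345*(-7 + 335²)) = 1/(33676 + 2*345*(-7 + 112225)) = 1/(33676 + 2*345*112218) = 1/(33676 + 77430420) = 1/77464096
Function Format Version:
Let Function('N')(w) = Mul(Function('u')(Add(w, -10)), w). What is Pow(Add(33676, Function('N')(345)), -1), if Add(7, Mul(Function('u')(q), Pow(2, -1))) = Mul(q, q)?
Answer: Rational(1, 77464096) ≈ 1.2909e-8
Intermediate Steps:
Function('u')(q) = Add(-14, Mul(2, Pow(q, 2))) (Function('u')(q) = Add(-14, Mul(2, Mul(q, q))) = Add(-14, Mul(2, Pow(q, 2))))
Function('N')(w) = Mul(w, Add(-14, Mul(2, Pow(Add(-10, w), 2)))) (Function('N')(w) = Mul(Add(-14, Mul(2, Pow(Add(w, -10), 2))), w) = Mul(Add(-14, Mul(2, Pow(Add(-10, w), 2))), w) = Mul(w, Add(-14, Mul(2, Pow(Add(-10, w), 2)))))
Pow(Add(33676, Function('N')(345)), -1) = Pow(Add(33676, Mul(2, 345, Add(-7, Pow(Add(-10, 345), 2)))), -1) = Pow(Add(33676, Mul(2, 345, Add(-7, Pow(335, 2)))), -1) = Pow(Add(33676, Mul(2, 345, Add(-7, 112225))), -1) = Pow(Add(33676, Mul(2, 345, 112218)), -1) = Pow(Add(33676, 77430420), -1) = Pow(77464096, -1) = Rational(1, 77464096)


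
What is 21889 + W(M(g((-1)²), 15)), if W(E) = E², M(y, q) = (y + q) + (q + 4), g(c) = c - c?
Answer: 23045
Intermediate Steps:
g(c) = 0
M(y, q) = 4 + y + 2*q (M(y, q) = (q + y) + (4 + q) = 4 + y + 2*q)
21889 + W(M(g((-1)²), 15)) = 21889 + (4 + 0 + 2*15)² = 21889 + (4 + 0 + 30)² = 21889 + 34² = 21889 + 1156 = 23045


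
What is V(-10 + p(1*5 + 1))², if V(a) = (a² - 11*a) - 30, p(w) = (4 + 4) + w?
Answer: 3364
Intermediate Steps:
p(w) = 8 + w
V(a) = -30 + a² - 11*a
V(-10 + p(1*5 + 1))² = (-30 + (-10 + (8 + (1*5 + 1)))² - 11*(-10 + (8 + (1*5 + 1))))² = (-30 + (-10 + (8 + (5 + 1)))² - 11*(-10 + (8 + (5 + 1))))² = (-30 + (-10 + (8 + 6))² - 11*(-10 + (8 + 6)))² = (-30 + (-10 + 14)² - 11*(-10 + 14))² = (-30 + 4² - 11*4)² = (-30 + 16 - 44)² = (-58)² = 3364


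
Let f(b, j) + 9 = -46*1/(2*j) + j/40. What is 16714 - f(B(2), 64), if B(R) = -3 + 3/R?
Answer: 5350963/320 ≈ 16722.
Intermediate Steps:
f(b, j) = -9 - 23/j + j/40 (f(b, j) = -9 + (-46*1/(2*j) + j/40) = -9 + (-46*1/(2*j) + j*(1/40)) = -9 + (-23/j + j/40) = -9 - 23/j + j/40)
16714 - f(B(2), 64) = 16714 - (-9 - 23/64 + (1/40)*64) = 16714 - (-9 - 23*1/64 + 8/5) = 16714 - (-9 - 23/64 + 8/5) = 16714 - 1*(-2483/320) = 16714 + 2483/320 = 5350963/320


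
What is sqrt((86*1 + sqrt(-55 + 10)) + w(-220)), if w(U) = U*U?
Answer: sqrt(48486 + 3*I*sqrt(5)) ≈ 220.2 + 0.015*I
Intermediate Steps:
w(U) = U**2
sqrt((86*1 + sqrt(-55 + 10)) + w(-220)) = sqrt((86*1 + sqrt(-55 + 10)) + (-220)**2) = sqrt((86 + sqrt(-45)) + 48400) = sqrt((86 + 3*I*sqrt(5)) + 48400) = sqrt(48486 + 3*I*sqrt(5))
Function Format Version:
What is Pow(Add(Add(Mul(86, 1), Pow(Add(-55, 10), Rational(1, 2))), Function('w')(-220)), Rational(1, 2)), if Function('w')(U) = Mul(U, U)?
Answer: Pow(Add(48486, Mul(3, I, Pow(5, Rational(1, 2)))), Rational(1, 2)) ≈ Add(220.20, Mul(0.015, I))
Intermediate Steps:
Function('w')(U) = Pow(U, 2)
Pow(Add(Add(Mul(86, 1), Pow(Add(-55, 10), Rational(1, 2))), Function('w')(-220)), Rational(1, 2)) = Pow(Add(Add(Mul(86, 1), Pow(Add(-55, 10), Rational(1, 2))), Pow(-220, 2)), Rational(1, 2)) = Pow(Add(Add(86, Pow(-45, Rational(1, 2))), 48400), Rational(1, 2)) = Pow(Add(Add(86, Mul(3, I, Pow(5, Rational(1, 2)))), 48400), Rational(1, 2)) = Pow(Add(48486, Mul(3, I, Pow(5, Rational(1, 2)))), Rational(1, 2))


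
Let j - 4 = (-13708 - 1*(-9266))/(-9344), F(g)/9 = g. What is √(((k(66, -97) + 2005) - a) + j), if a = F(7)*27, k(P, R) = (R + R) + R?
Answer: √5960085/584 ≈ 4.1804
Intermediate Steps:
k(P, R) = 3*R (k(P, R) = 2*R + R = 3*R)
F(g) = 9*g
a = 1701 (a = (9*7)*27 = 63*27 = 1701)
j = 20909/4672 (j = 4 + (-13708 - 1*(-9266))/(-9344) = 4 + (-13708 + 9266)*(-1/9344) = 4 - 4442*(-1/9344) = 4 + 2221/4672 = 20909/4672 ≈ 4.4754)
√(((k(66, -97) + 2005) - a) + j) = √(((3*(-97) + 2005) - 1*1701) + 20909/4672) = √(((-291 + 2005) - 1701) + 20909/4672) = √((1714 - 1701) + 20909/4672) = √(13 + 20909/4672) = √(81645/4672) = √5960085/584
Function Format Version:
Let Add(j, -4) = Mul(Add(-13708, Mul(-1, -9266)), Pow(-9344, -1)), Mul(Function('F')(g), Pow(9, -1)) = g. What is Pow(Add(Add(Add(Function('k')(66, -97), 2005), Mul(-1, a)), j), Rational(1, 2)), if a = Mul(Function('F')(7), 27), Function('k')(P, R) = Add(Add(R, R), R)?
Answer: Mul(Rational(1, 584), Pow(5960085, Rational(1, 2))) ≈ 4.1804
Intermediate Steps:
Function('k')(P, R) = Mul(3, R) (Function('k')(P, R) = Add(Mul(2, R), R) = Mul(3, R))
Function('F')(g) = Mul(9, g)
a = 1701 (a = Mul(Mul(9, 7), 27) = Mul(63, 27) = 1701)
j = Rational(20909, 4672) (j = Add(4, Mul(Add(-13708, Mul(-1, -9266)), Pow(-9344, -1))) = Add(4, Mul(Add(-13708, 9266), Rational(-1, 9344))) = Add(4, Mul(-4442, Rational(-1, 9344))) = Add(4, Rational(2221, 4672)) = Rational(20909, 4672) ≈ 4.4754)
Pow(Add(Add(Add(Function('k')(66, -97), 2005), Mul(-1, a)), j), Rational(1, 2)) = Pow(Add(Add(Add(Mul(3, -97), 2005), Mul(-1, 1701)), Rational(20909, 4672)), Rational(1, 2)) = Pow(Add(Add(Add(-291, 2005), -1701), Rational(20909, 4672)), Rational(1, 2)) = Pow(Add(Add(1714, -1701), Rational(20909, 4672)), Rational(1, 2)) = Pow(Add(13, Rational(20909, 4672)), Rational(1, 2)) = Pow(Rational(81645, 4672), Rational(1, 2)) = Mul(Rational(1, 584), Pow(5960085, Rational(1, 2)))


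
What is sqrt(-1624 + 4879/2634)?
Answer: I*sqrt(11254389258)/2634 ≈ 40.276*I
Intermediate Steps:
sqrt(-1624 + 4879/2634) = sqrt(-4272737/2634) = I*sqrt(11254389258)/2634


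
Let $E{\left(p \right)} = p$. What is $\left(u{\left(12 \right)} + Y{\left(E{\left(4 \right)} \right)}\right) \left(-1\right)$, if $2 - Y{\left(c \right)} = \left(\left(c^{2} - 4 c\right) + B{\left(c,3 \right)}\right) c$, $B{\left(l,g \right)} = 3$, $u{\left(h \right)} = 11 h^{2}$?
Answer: $-1574$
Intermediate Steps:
$Y{\left(c \right)} = 2 - c \left(3 + c^{2} - 4 c\right)$ ($Y{\left(c \right)} = 2 - \left(\left(c^{2} - 4 c\right) + 3\right) c = 2 - \left(3 + c^{2} - 4 c\right) c = 2 - c \left(3 + c^{2} - 4 c\right)$)
$\left(u{\left(12 \right)} + Y{\left(E{\left(4 \right)} \right)}\right) \left(-1\right) = \left(11 \cdot 12^{2} + \left(2 - 4^{3} - 12 + 4 \cdot 4^{2}\right)\right) \left(-1\right) = \left(11 \cdot 144 + \left(2 - 64 - 12 + 4 \cdot 16\right)\right) \left(-1\right) = \left(1584 + \left(2 - 64 - 12 + 64\right)\right) \left(-1\right) = \left(1584 - 10\right) \left(-1\right) = 1574 \left(-1\right) = -1574$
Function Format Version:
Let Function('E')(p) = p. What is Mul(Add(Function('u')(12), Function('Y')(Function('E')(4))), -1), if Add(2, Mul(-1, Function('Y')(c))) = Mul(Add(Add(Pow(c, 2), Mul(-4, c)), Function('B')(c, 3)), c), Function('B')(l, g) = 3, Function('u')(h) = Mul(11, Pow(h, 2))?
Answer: -1574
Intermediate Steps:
Function('Y')(c) = Add(2, Mul(-1, c, Add(3, Pow(c, 2), Mul(-4, c)))) (Function('Y')(c) = Add(2, Mul(-1, Mul(Add(Add(Pow(c, 2), Mul(-4, c)), 3), c))) = Add(2, Mul(-1, Mul(Add(3, Pow(c, 2), Mul(-4, c)), c))) = Add(2, Mul(-1, Mul(c, Add(3, Pow(c, 2), Mul(-4, c))))) = Add(2, Mul(-1, c, Add(3, Pow(c, 2), Mul(-4, c)))))
Mul(Add(Function('u')(12), Function('Y')(Function('E')(4))), -1) = Mul(Add(Mul(11, Pow(12, 2)), Add(2, Mul(-1, Pow(4, 3)), Mul(-3, 4), Mul(4, Pow(4, 2)))), -1) = Mul(Add(Mul(11, 144), Add(2, Mul(-1, 64), -12, Mul(4, 16))), -1) = Mul(Add(1584, Add(2, -64, -12, 64)), -1) = Mul(Add(1584, -10), -1) = Mul(1574, -1) = -1574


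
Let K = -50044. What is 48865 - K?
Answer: 98909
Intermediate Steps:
48865 - K = 48865 - 1*(-50044) = 48865 + 50044 = 98909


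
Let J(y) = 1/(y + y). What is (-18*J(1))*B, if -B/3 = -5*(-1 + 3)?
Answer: -270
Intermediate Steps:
J(y) = 1/(2*y)
B = 30 (B = -(-15)*(-1 + 3) = -(-15)*2 = -3*(-10) = 30)
(-18*J(1))*B = -9/1*30 = -9*30 = -270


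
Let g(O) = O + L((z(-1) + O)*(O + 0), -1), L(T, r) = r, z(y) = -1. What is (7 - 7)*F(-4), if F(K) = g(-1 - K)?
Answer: 0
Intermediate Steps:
g(O) = -1 + O (g(O) = O - 1 = -1 + O)
F(K) = -2 - K (F(K) = -1 + (-1 - K) = -2 - K)
(7 - 7)*F(-4) = (7 - 7)*(-2 - 1*(-4)) = 0*(-2 + 4) = 0*2 = 0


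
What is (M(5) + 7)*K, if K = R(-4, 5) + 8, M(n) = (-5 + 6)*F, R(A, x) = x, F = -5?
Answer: 26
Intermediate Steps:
M(n) = -5 (M(n) = (-5 + 6)*(-5) = 1*(-5) = -5)
K = 13 (K = 5 + 8 = 13)
(M(5) + 7)*K = (-5 + 7)*13 = 2*13 = 26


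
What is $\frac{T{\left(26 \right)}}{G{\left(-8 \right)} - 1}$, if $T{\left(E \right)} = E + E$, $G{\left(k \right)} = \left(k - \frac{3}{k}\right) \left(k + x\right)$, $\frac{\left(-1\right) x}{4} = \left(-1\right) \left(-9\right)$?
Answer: $\frac{104}{669} \approx 0.15546$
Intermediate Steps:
$x = -36$ ($x = - 4 \left(\left(-1\right) \left(-9\right)\right) = \left(-4\right) 9 = -36$)
$G{\left(k \right)} = \left(-36 + k\right) \left(k - \frac{3}{k}\right)$ ($G{\left(k \right)} = \left(k - \frac{3}{k}\right) \left(k - 36\right) = \left(k - \frac{3}{k}\right) \left(-36 + k\right) = \left(-36 + k\right) \left(k - \frac{3}{k}\right)$)
$T{\left(E \right)} = 2 E$
$\frac{T{\left(26 \right)}}{G{\left(-8 \right)} - 1} = \frac{2 \cdot 26}{\left(-3 + \left(-8\right)^{2} - -288 + \frac{108}{-8}\right) - 1} = \frac{52}{\left(-3 + 64 + 288 + 108 \left(- \frac{1}{8}\right)\right) - 1} = \frac{52}{\left(-3 + 64 + 288 - \frac{27}{2}\right) - 1} = \frac{52}{\frac{671}{2} - 1} = \frac{52}{\frac{669}{2}} = 52 \cdot \frac{2}{669} = \frac{104}{669}$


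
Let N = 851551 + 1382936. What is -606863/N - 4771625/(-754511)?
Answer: 10204249222382/1685945020857 ≈ 6.0525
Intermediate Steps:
N = 2234487
-606863/N - 4771625/(-754511) = -606863/2234487 - 4771625/(-754511) = -606863*1/2234487 - 4771625*(-1/754511) = -606863/2234487 + 4771625/754511 = 10204249222382/1685945020857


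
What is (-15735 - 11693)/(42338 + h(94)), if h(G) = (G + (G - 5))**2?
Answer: -27428/75827 ≈ -0.36172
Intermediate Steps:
h(G) = (-5 + 2*G)**2 (h(G) = (G + (-5 + G))**2 = (-5 + 2*G)**2)
(-15735 - 11693)/(42338 + h(94)) = (-15735 - 11693)/(42338 + (-5 + 2*94)**2) = -27428/(42338 + (-5 + 188)**2) = -27428/(42338 + 183**2) = -27428/(42338 + 33489) = -27428/75827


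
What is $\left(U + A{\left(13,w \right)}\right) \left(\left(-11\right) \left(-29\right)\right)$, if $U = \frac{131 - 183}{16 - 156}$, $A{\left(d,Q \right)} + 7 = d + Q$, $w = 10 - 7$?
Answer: $\frac{104632}{35} \approx 2989.5$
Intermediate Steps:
$w = 3$ ($w = 10 - 7 = 3$)
$A{\left(d,Q \right)} = -7 + Q + d$ ($A{\left(d,Q \right)} = -7 + \left(d + Q\right) = -7 + \left(Q + d\right) = -7 + Q + d$)
$U = \frac{13}{35}$ ($U = - \frac{52}{-140} = \left(-52\right) \left(- \frac{1}{140}\right) = \frac{13}{35} \approx 0.37143$)
$\left(U + A{\left(13,w \right)}\right) \left(\left(-11\right) \left(-29\right)\right) = \left(\frac{13}{35} + \left(-7 + 3 + 13\right)\right) \left(\left(-11\right) \left(-29\right)\right) = \left(\frac{13}{35} + 9\right) 319 = \frac{328}{35} \cdot 319 = \frac{104632}{35}$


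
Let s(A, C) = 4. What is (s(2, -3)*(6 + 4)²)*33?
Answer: 13200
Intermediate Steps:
(s(2, -3)*(6 + 4)²)*33 = (4*(6 + 4)²)*33 = (4*10²)*33 = (4*100)*33 = 400*33 = 13200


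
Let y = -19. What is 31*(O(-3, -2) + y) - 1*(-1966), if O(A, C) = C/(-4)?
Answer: 2785/2 ≈ 1392.5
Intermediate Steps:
O(A, C) = -C/4 (O(A, C) = C*(-¼) = -C/4)
31*(O(-3, -2) + y) - 1*(-1966) = 31*(-¼*(-2) - 19) - 1*(-1966) = 31*(½ - 19) + 1966 = 31*(-37/2) + 1966 = -1147/2 + 1966 = 2785/2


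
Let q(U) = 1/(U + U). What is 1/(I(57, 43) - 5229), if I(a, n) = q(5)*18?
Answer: -5/26136 ≈ -0.00019131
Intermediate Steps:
q(U) = 1/(2*U)
I(a, n) = 9/5 (I(a, n) = ((½)/5)*18 = ((½)*(⅕))*18 = (⅒)*18 = 9/5)
1/(I(57, 43) - 5229) = 1/(9/5 - 5229) = 1/(-26136/5) = -5/26136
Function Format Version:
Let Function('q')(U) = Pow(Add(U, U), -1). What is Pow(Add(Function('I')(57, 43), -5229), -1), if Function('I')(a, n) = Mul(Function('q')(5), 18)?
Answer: Rational(-5, 26136) ≈ -0.00019131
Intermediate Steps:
Function('q')(U) = Mul(Rational(1, 2), Pow(U, -1)) (Function('q')(U) = Pow(Mul(2, U), -1) = Mul(Rational(1, 2), Pow(U, -1)))
Function('I')(a, n) = Rational(9, 5) (Function('I')(a, n) = Mul(Mul(Rational(1, 2), Pow(5, -1)), 18) = Mul(Mul(Rational(1, 2), Rational(1, 5)), 18) = Mul(Rational(1, 10), 18) = Rational(9, 5))
Pow(Add(Function('I')(57, 43), -5229), -1) = Pow(Add(Rational(9, 5), -5229), -1) = Pow(Rational(-26136, 5), -1) = Rational(-5, 26136)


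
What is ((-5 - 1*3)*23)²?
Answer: 33856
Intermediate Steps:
((-5 - 1*3)*23)² = ((-5 - 3)*23)² = (-8*23)² = (-184)² = 33856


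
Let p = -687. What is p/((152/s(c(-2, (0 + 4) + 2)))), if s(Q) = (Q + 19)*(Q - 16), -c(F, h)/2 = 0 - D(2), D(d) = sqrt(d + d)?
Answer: 47403/38 ≈ 1247.4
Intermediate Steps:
D(d) = sqrt(2)*sqrt(d) (D(d) = sqrt(2*d) = sqrt(2)*sqrt(d))
c(F, h) = 4 (c(F, h) = -2*(0 - sqrt(2)*sqrt(2)) = -2*(0 - 1*2) = -2*(0 - 2) = -2*(-2) = 4)
s(Q) = (-16 + Q)*(19 + Q) (s(Q) = (19 + Q)*(-16 + Q) = (-16 + Q)*(19 + Q))
p/((152/s(c(-2, (0 + 4) + 2)))) = -687/(152/(-304 + 4**2 + 3*4)) = -687/(152/(-304 + 16 + 12)) = -687/(152/(-276)) = -687/(152*(-1/276)) = -687/(-38/69) = -687*(-69/38) = 47403/38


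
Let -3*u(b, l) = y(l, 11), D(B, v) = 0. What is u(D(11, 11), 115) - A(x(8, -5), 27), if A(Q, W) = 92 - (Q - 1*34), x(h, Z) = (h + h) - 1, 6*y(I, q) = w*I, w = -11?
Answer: -733/18 ≈ -40.722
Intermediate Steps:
y(I, q) = -11*I/6 (y(I, q) = (-11*I)/6 = -11*I/6)
u(b, l) = 11*l/18 (u(b, l) = -(-11)*l/18 = 11*l/18)
x(h, Z) = -1 + 2*h (x(h, Z) = 2*h - 1 = -1 + 2*h)
A(Q, W) = 126 - Q (A(Q, W) = 92 - (Q - 34) = 92 - (-34 + Q) = 92 + (34 - Q) = 126 - Q)
u(D(11, 11), 115) - A(x(8, -5), 27) = (11/18)*115 - (126 - (-1 + 2*8)) = 1265/18 - (126 - (-1 + 16)) = 1265/18 - (126 - 1*15) = 1265/18 - (126 - 15) = 1265/18 - 1*111 = 1265/18 - 111 = -733/18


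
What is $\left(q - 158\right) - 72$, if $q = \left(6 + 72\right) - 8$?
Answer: $-160$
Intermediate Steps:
$q = 70$ ($q = 78 - 8 = 70$)
$\left(q - 158\right) - 72 = \left(70 - 158\right) - 72 = -88 - 72 = -160$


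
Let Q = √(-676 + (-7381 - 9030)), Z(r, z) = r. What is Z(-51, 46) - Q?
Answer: -51 - I*√17087 ≈ -51.0 - 130.72*I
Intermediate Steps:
Q = I*√17087 (Q = √(-676 - 16411) = √(-17087) = I*√17087 ≈ 130.72*I)
Z(-51, 46) - Q = -51 - I*√17087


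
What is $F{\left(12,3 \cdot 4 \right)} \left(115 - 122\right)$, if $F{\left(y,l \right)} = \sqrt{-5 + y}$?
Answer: $- 7 \sqrt{7} \approx -18.52$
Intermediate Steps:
$F{\left(12,3 \cdot 4 \right)} \left(115 - 122\right) = \sqrt{-5 + 12} \left(115 - 122\right) = \sqrt{7} \left(115 - 122\right) = \sqrt{7} \left(-7\right) = - 7 \sqrt{7}$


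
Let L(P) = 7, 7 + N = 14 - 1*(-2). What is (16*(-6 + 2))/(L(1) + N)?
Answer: -4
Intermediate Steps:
N = 9 (N = -7 + (14 - 1*(-2)) = -7 + (14 + 2) = -7 + 16 = 9)
(16*(-6 + 2))/(L(1) + N) = (16*(-6 + 2))/(7 + 9) = (16*(-4))/16 = -64*1/16 = -4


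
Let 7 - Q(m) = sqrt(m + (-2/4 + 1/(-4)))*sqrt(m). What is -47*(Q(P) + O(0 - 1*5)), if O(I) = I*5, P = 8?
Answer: 846 + 47*sqrt(58) ≈ 1203.9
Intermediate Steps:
O(I) = 5*I
Q(m) = 7 - sqrt(m)*sqrt(-3/4 + m) (Q(m) = 7 - sqrt(m + (-2/4 + 1/(-4)))*sqrt(m) = 7 - sqrt(m + (-2*1/4 + 1*(-1/4)))*sqrt(m) = 7 - sqrt(m + (-1/2 - 1/4))*sqrt(m) = 7 - sqrt(m - 3/4)*sqrt(m) = 7 - sqrt(-3/4 + m)*sqrt(m) = 7 - sqrt(m)*sqrt(-3/4 + m))
-47*(Q(P) + O(0 - 1*5)) = -47*((7 - sqrt(8)*sqrt(-3 + 4*8)/2) + 5*(0 - 1*5)) = -47*((7 - 2*sqrt(2)*sqrt(-3 + 32)/2) + 5*(0 - 5)) = -47*((7 - 2*sqrt(2)*sqrt(29)/2) + 5*(-5)) = -47*((7 - sqrt(58)) - 25) = -47*(-18 - sqrt(58)) = 846 + 47*sqrt(58)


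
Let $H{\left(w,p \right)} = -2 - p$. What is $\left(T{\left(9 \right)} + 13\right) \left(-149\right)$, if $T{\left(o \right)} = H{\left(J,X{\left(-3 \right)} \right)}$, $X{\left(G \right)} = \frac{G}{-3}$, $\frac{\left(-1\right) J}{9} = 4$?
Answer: $-1490$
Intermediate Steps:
$J = -36$ ($J = \left(-9\right) 4 = -36$)
$X{\left(G \right)} = - \frac{G}{3}$ ($X{\left(G \right)} = G \left(- \frac{1}{3}\right) = - \frac{G}{3}$)
$T{\left(o \right)} = -3$ ($T{\left(o \right)} = -2 - \left(- \frac{1}{3}\right) \left(-3\right) = -2 - 1 = -3$)
$\left(T{\left(9 \right)} + 13\right) \left(-149\right) = \left(-3 + 13\right) \left(-149\right) = 10 \left(-149\right) = -1490$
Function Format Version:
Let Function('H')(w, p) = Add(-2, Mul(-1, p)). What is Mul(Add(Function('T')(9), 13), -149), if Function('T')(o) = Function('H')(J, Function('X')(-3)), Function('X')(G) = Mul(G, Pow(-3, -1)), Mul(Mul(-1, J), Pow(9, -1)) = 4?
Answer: -1490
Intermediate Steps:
J = -36 (J = Mul(-9, 4) = -36)
Function('X')(G) = Mul(Rational(-1, 3), G) (Function('X')(G) = Mul(G, Rational(-1, 3)) = Mul(Rational(-1, 3), G))
Function('T')(o) = -3 (Function('T')(o) = Add(-2, Mul(-1, Mul(Rational(-1, 3), -3))) = Add(-2, Mul(-1, 1)) = Add(-2, -1) = -3)
Mul(Add(Function('T')(9), 13), -149) = Mul(Add(-3, 13), -149) = Mul(10, -149) = -1490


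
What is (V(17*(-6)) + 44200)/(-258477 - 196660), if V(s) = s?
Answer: -44098/455137 ≈ -0.096889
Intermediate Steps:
(V(17*(-6)) + 44200)/(-258477 - 196660) = (17*(-6) + 44200)/(-258477 - 196660) = (-102 + 44200)/(-455137) = 44098*(-1/455137) = -44098/455137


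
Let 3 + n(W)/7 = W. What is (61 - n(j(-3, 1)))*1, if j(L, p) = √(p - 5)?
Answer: 82 - 14*I ≈ 82.0 - 14.0*I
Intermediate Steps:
j(L, p) = √(-5 + p)
n(W) = -21 + 7*W
(61 - n(j(-3, 1)))*1 = (61 - (-21 + 7*√(-5 + 1)))*1 = (61 - (-21 + 7*√(-4)))*1 = (61 - (-21 + 7*(2*I)))*1 = (61 - (-21 + 14*I))*1 = (61 + (21 - 14*I))*1 = (82 - 14*I)*1 = 82 - 14*I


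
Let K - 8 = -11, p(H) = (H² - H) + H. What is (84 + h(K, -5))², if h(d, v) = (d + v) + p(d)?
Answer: 7225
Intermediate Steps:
p(H) = H²
K = -3 (K = 8 - 11 = -3)
h(d, v) = d + v + d² (h(d, v) = (d + v) + d² = d + v + d²)
(84 + h(K, -5))² = (84 + (-3 - 5 + (-3)²))² = (84 + (-3 - 5 + 9))² = (84 + 1)² = 85² = 7225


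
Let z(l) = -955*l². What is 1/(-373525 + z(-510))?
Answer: -1/248769025 ≈ -4.0198e-9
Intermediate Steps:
1/(-373525 + z(-510)) = 1/(-373525 - 955*(-510)²) = 1/(-373525 - 955*260100) = 1/(-373525 - 248395500) = 1/(-248769025) = -1/248769025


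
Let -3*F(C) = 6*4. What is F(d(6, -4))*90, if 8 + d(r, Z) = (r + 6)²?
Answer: -720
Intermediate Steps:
d(r, Z) = -8 + (6 + r)² (d(r, Z) = -8 + (r + 6)² = -8 + (6 + r)²)
F(C) = -8 (F(C) = -2*4 = -⅓*24 = -8)
F(d(6, -4))*90 = -8*90 = -720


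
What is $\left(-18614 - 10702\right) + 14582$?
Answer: $-14734$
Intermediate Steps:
$\left(-18614 - 10702\right) + 14582 = -29316 + 14582 = -14734$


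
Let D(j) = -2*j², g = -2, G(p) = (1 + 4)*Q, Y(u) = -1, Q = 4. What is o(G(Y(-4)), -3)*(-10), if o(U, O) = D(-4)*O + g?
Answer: -940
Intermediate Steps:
G(p) = 20 (G(p) = (1 + 4)*4 = 5*4 = 20)
o(U, O) = -2 - 32*O (o(U, O) = (-2*(-4)²)*O - 2 = (-2*16)*O - 2 = -32*O - 2 = -2 - 32*O)
o(G(Y(-4)), -3)*(-10) = (-2 - 32*(-3))*(-10) = (-2 + 96)*(-10) = 94*(-10) = -940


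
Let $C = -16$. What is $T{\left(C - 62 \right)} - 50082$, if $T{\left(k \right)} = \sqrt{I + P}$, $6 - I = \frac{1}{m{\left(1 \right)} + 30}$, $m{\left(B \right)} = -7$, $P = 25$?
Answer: $-50082 + \frac{2 \sqrt{4094}}{23} \approx -50076.0$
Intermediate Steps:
$I = \frac{137}{23}$ ($I = 6 - \frac{1}{-7 + 30} = 6 - \frac{1}{23} = \frac{137}{23} \approx 5.9565$)
$T{\left(k \right)} = \frac{2 \sqrt{4094}}{23}$ ($T{\left(k \right)} = \sqrt{\frac{137}{23} + 25} = \sqrt{\frac{712}{23}} = \frac{2 \sqrt{4094}}{23}$)
$T{\left(C - 62 \right)} - 50082 = \frac{2 \sqrt{4094}}{23} - 50082 = -50082 + \frac{2 \sqrt{4094}}{23}$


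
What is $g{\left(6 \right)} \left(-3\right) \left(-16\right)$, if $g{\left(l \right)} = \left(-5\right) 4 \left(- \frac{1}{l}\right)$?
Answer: $160$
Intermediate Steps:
$g{\left(l \right)} = \frac{20}{l}$ ($g{\left(l \right)} = - 20 \left(- \frac{1}{l}\right) = \frac{20}{l}$)
$g{\left(6 \right)} \left(-3\right) \left(-16\right) = \frac{20}{6} \left(-3\right) \left(-16\right) = 20 \cdot \frac{1}{6} \left(-3\right) \left(-16\right) = \frac{10}{3} \left(-3\right) \left(-16\right) = \left(-10\right) \left(-16\right) = 160$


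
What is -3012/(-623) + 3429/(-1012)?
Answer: 911877/630476 ≈ 1.4463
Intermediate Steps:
-3012/(-623) + 3429/(-1012) = -3012*(-1/623) + 3429*(-1/1012) = 3012/623 - 3429/1012 = 911877/630476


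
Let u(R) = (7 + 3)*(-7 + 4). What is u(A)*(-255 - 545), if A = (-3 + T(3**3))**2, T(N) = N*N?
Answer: 24000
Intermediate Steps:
T(N) = N**2
A = 527076 (A = (-3 + (3**3)**2)**2 = (-3 + 27**2)**2 = (-3 + 729)**2 = 726**2 = 527076)
u(R) = -30 (u(R) = 10*(-3) = -30)
u(A)*(-255 - 545) = -30*(-255 - 545) = -30*(-800) = 24000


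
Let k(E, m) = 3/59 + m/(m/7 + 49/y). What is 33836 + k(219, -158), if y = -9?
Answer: 3524104441/104135 ≈ 33842.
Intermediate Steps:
k(E, m) = 3/59 + m/(-49/9 + m/7) (k(E, m) = 3/59 + m/(m/7 + 49/(-9)) = 3*(1/59) + m/(m*(⅐) + 49*(-⅑)) = 3/59 + m/(m/7 - 49/9) = 3/59 + m/(-49/9 + m/7))
33836 + k(219, -158) = 33836 + 3*(343 - 1248*(-158))/(59*(343 - 9*(-158))) = 33836 + 3*(343 + 197184)/(59*(343 + 1422)) = 33836 + (3/59)*197527/1765 = 33836 + (3/59)*(1/1765)*197527 = 33836 + 592581/104135 = 3524104441/104135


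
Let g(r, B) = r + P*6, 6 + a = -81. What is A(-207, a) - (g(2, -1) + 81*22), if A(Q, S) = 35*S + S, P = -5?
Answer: -4886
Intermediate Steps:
a = -87 (a = -6 - 81 = -87)
A(Q, S) = 36*S
g(r, B) = -30 + r (g(r, B) = r - 5*6 = r - 30 = -30 + r)
A(-207, a) - (g(2, -1) + 81*22) = 36*(-87) - ((-30 + 2) + 81*22) = -3132 - (-28 + 1782) = -3132 - 1*1754 = -3132 - 1754 = -4886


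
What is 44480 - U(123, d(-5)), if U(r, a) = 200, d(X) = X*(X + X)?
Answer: 44280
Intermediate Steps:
d(X) = 2*X**2 (d(X) = X*(2*X) = 2*X**2)
44480 - U(123, d(-5)) = 44480 - 1*200 = 44480 - 200 = 44280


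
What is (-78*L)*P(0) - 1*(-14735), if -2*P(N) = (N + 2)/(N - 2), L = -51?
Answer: 16724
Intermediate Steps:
P(N) = -(2 + N)/(2*(-2 + N)) (P(N) = -(N + 2)/(2*(N - 2)) = -(2 + N)/(2*(-2 + N)))
(-78*L)*P(0) - 1*(-14735) = (-78*(-51))*((-2 - 1*0)/(2*(-2 + 0))) - 1*(-14735) = 3978*((½)*(-2 + 0)/(-2)) + 14735 = 3978*((½)*(-½)*(-2)) + 14735 = 3978*(½) + 14735 = 1989 + 14735 = 16724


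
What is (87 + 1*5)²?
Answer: 8464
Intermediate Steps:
(87 + 1*5)² = (87 + 5)² = 92² = 8464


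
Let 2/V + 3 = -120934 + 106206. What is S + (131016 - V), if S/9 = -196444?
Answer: -24114352378/14731 ≈ -1.6370e+6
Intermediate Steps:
V = -2/14731 (V = 2/(-3 + (-120934 + 106206)) = 2/(-3 - 14728) = 2/(-14731) = 2*(-1/14731) = -2/14731 ≈ -0.00013577)
S = -1767996 (S = 9*(-196444) = -1767996)
S + (131016 - V) = -1767996 + (131016 - 1*(-2/14731)) = -1767996 + (131016 + 2/14731) = -1767996 + 1929996698/14731 = -24114352378/14731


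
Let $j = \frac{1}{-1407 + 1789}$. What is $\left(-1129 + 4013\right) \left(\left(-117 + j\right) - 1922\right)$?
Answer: $- \frac{1123169474}{191} \approx -5.8805 \cdot 10^{6}$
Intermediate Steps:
$j = \frac{1}{382} \approx 0.0026178$
$\left(-1129 + 4013\right) \left(\left(-117 + j\right) - 1922\right) = \left(-1129 + 4013\right) \left(\left(-117 + \frac{1}{382}\right) - 1922\right) = 2884 \left(- \frac{44693}{382} - 1922\right) = 2884 \left(- \frac{778897}{382}\right) = - \frac{1123169474}{191}$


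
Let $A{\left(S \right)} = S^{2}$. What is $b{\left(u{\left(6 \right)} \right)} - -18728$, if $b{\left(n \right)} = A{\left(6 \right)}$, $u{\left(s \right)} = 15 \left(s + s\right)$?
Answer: $18764$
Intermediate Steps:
$u{\left(s \right)} = 30 s$ ($u{\left(s \right)} = 15 \cdot 2 s = 30 s$)
$b{\left(n \right)} = 36$ ($b{\left(n \right)} = 6^{2} = 36$)
$b{\left(u{\left(6 \right)} \right)} - -18728 = 36 - -18728 = 36 + 18728 = 18764$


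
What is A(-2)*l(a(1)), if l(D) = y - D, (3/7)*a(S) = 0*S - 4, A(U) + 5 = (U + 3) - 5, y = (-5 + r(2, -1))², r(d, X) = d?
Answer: -165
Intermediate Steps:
y = 9 (y = (-5 + 2)² = (-3)² = 9)
A(U) = -7 + U (A(U) = -5 + ((U + 3) - 5) = -5 + ((3 + U) - 5) = -5 + (-2 + U) = -7 + U)
a(S) = -28/3 (a(S) = 7*(0*S - 4)/3 = 7*(0 - 4)/3 = (7/3)*(-4) = -28/3)
l(D) = 9 - D
A(-2)*l(a(1)) = (-7 - 2)*(9 - 1*(-28/3)) = -9*(9 + 28/3) = -9*55/3 = -165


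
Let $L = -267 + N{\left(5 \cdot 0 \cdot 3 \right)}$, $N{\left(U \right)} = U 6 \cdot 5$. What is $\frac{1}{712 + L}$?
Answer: $\frac{1}{445} \approx 0.0022472$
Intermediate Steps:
$N{\left(U \right)} = 30 U$ ($N{\left(U \right)} = 6 U 5 = 30 U$)
$L = -267$ ($L = -267 + 30 \cdot 5 \cdot 0 \cdot 3 = -267 + 30 \cdot 0 \cdot 3 = -267 + 30 \cdot 0 = -267 + 0 = -267$)
$\frac{1}{712 + L} = \frac{1}{712 - 267} = \frac{1}{445}$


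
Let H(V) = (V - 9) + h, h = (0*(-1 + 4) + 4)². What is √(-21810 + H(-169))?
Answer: 2*I*√5493 ≈ 148.23*I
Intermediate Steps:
h = 16 (h = (0*3 + 4)² = (0 + 4)² = 4² = 16)
H(V) = 7 + V (H(V) = (V - 9) + 16 = (-9 + V) + 16 = 7 + V)
√(-21810 + H(-169)) = √(-21810 + (7 - 169)) = √(-21810 - 162) = √(-21972) = 2*I*√5493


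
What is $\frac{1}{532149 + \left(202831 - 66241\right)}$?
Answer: $\frac{1}{668739} \approx 1.4954 \cdot 10^{-6}$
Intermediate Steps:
$\frac{1}{532149 + \left(202831 - 66241\right)} = \frac{1}{532149 + 136590} = \frac{1}{668739}$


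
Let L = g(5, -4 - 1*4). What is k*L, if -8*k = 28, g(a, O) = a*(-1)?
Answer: 35/2 ≈ 17.500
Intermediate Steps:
g(a, O) = -a
L = -5 (L = -1*5 = -5)
k = -7/2 (k = -1/8*28 = -7/2 ≈ -3.5000)
k*L = -7/2*(-5) = 35/2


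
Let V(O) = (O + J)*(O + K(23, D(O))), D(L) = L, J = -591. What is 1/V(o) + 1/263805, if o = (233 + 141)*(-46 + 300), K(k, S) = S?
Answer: 3587291713/946331571732360 ≈ 3.7907e-6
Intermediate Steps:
o = 94996 (o = 374*254 = 94996)
V(O) = 2*O*(-591 + O) (V(O) = (O - 591)*(O + O) = (-591 + O)*(2*O) = 2*O*(-591 + O))
1/V(o) + 1/263805 = 1/(2*94996*(-591 + 94996)) + 1/263805 = 1/(2*94996*94405) + 1/263805 = 1/17936194760 + 1/263805 = 3587291713/946331571732360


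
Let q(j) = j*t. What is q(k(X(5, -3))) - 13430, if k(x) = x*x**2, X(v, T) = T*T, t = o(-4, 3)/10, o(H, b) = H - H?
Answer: -13430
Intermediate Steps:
o(H, b) = 0
t = 0 (t = 0/10 = 0*(1/10) = 0)
X(v, T) = T**2
k(x) = x**3
q(j) = 0 (q(j) = j*0 = 0)
q(k(X(5, -3))) - 13430 = 0 - 13430 = -13430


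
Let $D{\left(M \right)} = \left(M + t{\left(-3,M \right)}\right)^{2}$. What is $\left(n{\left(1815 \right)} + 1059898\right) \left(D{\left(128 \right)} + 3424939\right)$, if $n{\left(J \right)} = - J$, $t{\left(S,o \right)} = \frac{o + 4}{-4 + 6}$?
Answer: $3663691743725$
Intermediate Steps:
$t{\left(S,o \right)} = 2 + \frac{o}{2}$ ($t{\left(S,o \right)} = \frac{4 + o}{2} = \left(4 + o\right) \frac{1}{2} = 2 + \frac{o}{2}$)
$D{\left(M \right)} = \left(2 + \frac{3 M}{2}\right)^{2}$ ($D{\left(M \right)} = \left(M + \left(2 + \frac{M}{2}\right)\right)^{2} = \left(2 + \frac{3 M}{2}\right)^{2}$)
$\left(n{\left(1815 \right)} + 1059898\right) \left(D{\left(128 \right)} + 3424939\right) = \left(\left(-1\right) 1815 + 1059898\right) \left(\frac{\left(4 + 3 \cdot 128\right)^{2}}{4} + 3424939\right) = \left(-1815 + 1059898\right) \left(\frac{\left(4 + 384\right)^{2}}{4} + 3424939\right) = 1058083 \left(\frac{388^{2}}{4} + 3424939\right) = 1058083 \left(\frac{1}{4} \cdot 150544 + 3424939\right) = 1058083 \left(37636 + 3424939\right) = 1058083 \cdot 3462575 = 3663691743725$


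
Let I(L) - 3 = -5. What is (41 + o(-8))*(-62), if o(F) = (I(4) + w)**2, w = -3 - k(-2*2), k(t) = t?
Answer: -2604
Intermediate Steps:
I(L) = -2 (I(L) = 3 - 5 = -2)
w = 1 (w = -3 - (-2)*2 = -3 - 1*(-4) = -3 + 4 = 1)
o(F) = 1 (o(F) = (-2 + 1)**2 = (-1)**2 = 1)
(41 + o(-8))*(-62) = (41 + 1)*(-62) = 42*(-62) = -2604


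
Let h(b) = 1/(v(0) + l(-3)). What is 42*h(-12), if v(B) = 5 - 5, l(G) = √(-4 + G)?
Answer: -6*I*√7 ≈ -15.875*I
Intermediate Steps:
v(B) = 0
h(b) = -I*√7/7 (h(b) = 1/(0 + √(-4 - 3)) = 1/(0 + √(-7)) = 1/(0 + I*√7) = 1/(I*√7) = -I*√7/7)
42*h(-12) = 42*(-I*√7/7) = -6*I*√7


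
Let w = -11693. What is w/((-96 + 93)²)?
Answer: -11693/9 ≈ -1299.2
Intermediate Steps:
w/((-96 + 93)²) = -11693/(-96 + 93)² = -11693/((-3)²) = -11693/9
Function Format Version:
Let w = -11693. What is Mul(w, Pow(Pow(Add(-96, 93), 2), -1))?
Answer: Rational(-11693, 9) ≈ -1299.2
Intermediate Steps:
Mul(w, Pow(Pow(Add(-96, 93), 2), -1)) = Mul(-11693, Pow(Pow(Add(-96, 93), 2), -1)) = Mul(-11693, Pow(Pow(-3, 2), -1)) = Mul(-11693, Pow(9, -1)) = Mul(-11693, Rational(1, 9)) = Rational(-11693, 9)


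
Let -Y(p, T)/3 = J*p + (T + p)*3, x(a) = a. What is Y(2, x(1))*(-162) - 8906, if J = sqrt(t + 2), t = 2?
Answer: -2588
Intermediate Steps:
J = 2 (J = sqrt(2 + 2) = sqrt(4) = 2)
Y(p, T) = -15*p - 9*T (Y(p, T) = -3*(2*p + (T + p)*3) = -3*(2*p + (3*T + 3*p)) = -3*(3*T + 5*p) = -15*p - 9*T)
Y(2, x(1))*(-162) - 8906 = (-15*2 - 9*1)*(-162) - 8906 = (-30 - 9)*(-162) - 8906 = -39*(-162) - 8906 = 6318 - 8906 = -2588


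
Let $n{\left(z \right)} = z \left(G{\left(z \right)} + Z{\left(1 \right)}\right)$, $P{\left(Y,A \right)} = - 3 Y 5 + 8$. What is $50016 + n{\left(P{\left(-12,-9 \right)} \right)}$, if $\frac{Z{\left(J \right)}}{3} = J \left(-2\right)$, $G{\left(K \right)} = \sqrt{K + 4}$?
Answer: $48888 + 1504 \sqrt{3} \approx 51493.0$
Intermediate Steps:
$G{\left(K \right)} = \sqrt{4 + K}$
$Z{\left(J \right)} = - 6 J$ ($Z{\left(J \right)} = 3 J \left(-2\right) = 3 \left(- 2 J\right) = - 6 J$)
$P{\left(Y,A \right)} = 8 - 15 Y$ ($P{\left(Y,A \right)} = - 15 Y + 8 = 8 - 15 Y$)
$n{\left(z \right)} = z \left(-6 + \sqrt{4 + z}\right)$ ($n{\left(z \right)} = z \left(\sqrt{4 + z} - 6\right) = z \left(-6 + \sqrt{4 + z}\right)$)
$50016 + n{\left(P{\left(-12,-9 \right)} \right)} = 50016 + \left(8 - -180\right) \left(-6 + \sqrt{4 + \left(8 - -180\right)}\right) = 50016 + \left(8 + 180\right) \left(-6 + \sqrt{4 + \left(8 + 180\right)}\right) = 50016 + 188 \left(-6 + \sqrt{4 + 188}\right) = 50016 + 188 \left(-6 + \sqrt{192}\right) = 50016 + 188 \left(-6 + 8 \sqrt{3}\right) = 50016 - \left(1128 - 1504 \sqrt{3}\right) = 48888 + 1504 \sqrt{3}$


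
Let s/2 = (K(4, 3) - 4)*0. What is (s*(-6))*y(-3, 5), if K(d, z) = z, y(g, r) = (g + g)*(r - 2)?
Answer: 0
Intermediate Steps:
y(g, r) = 2*g*(-2 + r) (y(g, r) = (2*g)*(-2 + r) = 2*g*(-2 + r))
s = 0 (s = 2*((3 - 4)*0) = 2*(-1*0) = 2*0 = 0)
(s*(-6))*y(-3, 5) = (0*(-6))*(2*(-3)*(-2 + 5)) = 0*(2*(-3)*3) = 0*(-18) = 0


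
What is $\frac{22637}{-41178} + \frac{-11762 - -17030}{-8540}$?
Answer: $- \frac{102561421}{87915030} \approx -1.1666$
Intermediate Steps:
$\frac{22637}{-41178} + \frac{-11762 - -17030}{-8540} = 22637 \left(- \frac{1}{41178}\right) + \left(-11762 + 17030\right) \left(- \frac{1}{8540}\right) = - \frac{22637}{41178} + 5268 \left(- \frac{1}{8540}\right) = - \frac{22637}{41178} - \frac{1317}{2135} = - \frac{102561421}{87915030}$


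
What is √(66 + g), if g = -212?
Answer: I*√146 ≈ 12.083*I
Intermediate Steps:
√(66 + g) = √(66 - 212) = √(-146) = I*√146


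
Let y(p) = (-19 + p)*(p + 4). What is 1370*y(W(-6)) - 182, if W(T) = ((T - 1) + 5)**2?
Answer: -164582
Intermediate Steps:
W(T) = (4 + T)**2 (W(T) = ((-1 + T) + 5)**2 = (4 + T)**2)
y(p) = (-19 + p)*(4 + p)
1370*y(W(-6)) - 182 = 1370*(-76 + ((4 - 6)**2)**2 - 15*(4 - 6)**2) - 182 = 1370*(-76 + ((-2)**2)**2 - 15*(-2)**2) - 182 = 1370*(-76 + 4**2 - 15*4) - 182 = 1370*(-76 + 16 - 60) - 182 = 1370*(-120) - 182 = -164400 - 182 = -164582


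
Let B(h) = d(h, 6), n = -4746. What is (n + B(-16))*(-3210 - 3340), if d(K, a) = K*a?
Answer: 31715100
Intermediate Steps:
B(h) = 6*h (B(h) = h*6 = 6*h)
(n + B(-16))*(-3210 - 3340) = (-4746 + 6*(-16))*(-3210 - 3340) = (-4746 - 96)*(-6550) = -4842*(-6550) = 31715100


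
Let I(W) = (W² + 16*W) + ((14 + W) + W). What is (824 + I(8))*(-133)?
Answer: -139118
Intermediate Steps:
I(W) = 14 + W² + 18*W (I(W) = (W² + 16*W) + (14 + 2*W) = 14 + W² + 18*W)
(824 + I(8))*(-133) = (824 + (14 + 8² + 18*8))*(-133) = (824 + (14 + 64 + 144))*(-133) = (824 + 222)*(-133) = 1046*(-133) = -139118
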